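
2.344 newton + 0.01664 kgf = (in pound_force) 0.5636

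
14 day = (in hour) 336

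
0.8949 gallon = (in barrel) 0.02131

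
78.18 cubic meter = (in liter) 7.818e+04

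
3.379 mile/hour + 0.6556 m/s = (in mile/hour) 4.846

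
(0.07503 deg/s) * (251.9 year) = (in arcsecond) 2.146e+12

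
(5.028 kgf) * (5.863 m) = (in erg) 2.891e+09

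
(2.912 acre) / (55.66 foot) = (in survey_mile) 0.4316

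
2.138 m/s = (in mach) 0.006279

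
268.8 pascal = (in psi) 0.03899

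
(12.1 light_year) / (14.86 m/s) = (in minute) 1.284e+14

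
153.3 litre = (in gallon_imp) 33.72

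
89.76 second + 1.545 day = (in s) 1.336e+05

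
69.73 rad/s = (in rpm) 665.9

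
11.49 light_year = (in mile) 6.755e+13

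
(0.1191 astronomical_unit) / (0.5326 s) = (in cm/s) 3.345e+12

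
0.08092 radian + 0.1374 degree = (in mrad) 83.32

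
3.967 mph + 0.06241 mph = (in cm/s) 180.1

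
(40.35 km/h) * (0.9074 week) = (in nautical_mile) 3321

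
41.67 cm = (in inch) 16.41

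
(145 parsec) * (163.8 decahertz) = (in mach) 2.152e+19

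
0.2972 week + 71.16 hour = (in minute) 7265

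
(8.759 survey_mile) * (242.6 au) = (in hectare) 5.116e+13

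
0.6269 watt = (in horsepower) 0.0008407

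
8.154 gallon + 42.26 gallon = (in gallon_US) 50.41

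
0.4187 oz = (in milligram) 1.187e+04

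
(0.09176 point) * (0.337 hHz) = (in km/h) 0.003927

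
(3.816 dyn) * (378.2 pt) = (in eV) 3.178e+13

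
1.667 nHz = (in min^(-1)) 1e-07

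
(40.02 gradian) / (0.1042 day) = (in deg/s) 0.004001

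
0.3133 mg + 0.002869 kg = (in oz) 0.1012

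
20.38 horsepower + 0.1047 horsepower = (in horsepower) 20.48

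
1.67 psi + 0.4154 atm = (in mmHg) 402.1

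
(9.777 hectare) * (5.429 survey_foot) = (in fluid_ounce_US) 5.471e+09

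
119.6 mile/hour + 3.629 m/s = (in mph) 127.7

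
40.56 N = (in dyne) 4.056e+06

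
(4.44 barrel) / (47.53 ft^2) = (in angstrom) 1.599e+09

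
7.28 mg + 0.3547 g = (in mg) 362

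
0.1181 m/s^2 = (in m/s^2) 0.1181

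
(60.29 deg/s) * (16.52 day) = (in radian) 1.502e+06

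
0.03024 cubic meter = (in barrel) 0.1902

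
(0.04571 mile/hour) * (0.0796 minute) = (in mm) 97.59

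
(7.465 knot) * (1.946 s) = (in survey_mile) 0.004644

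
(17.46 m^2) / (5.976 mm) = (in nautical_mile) 1.578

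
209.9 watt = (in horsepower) 0.2815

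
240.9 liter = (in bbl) 1.515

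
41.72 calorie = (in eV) 1.089e+21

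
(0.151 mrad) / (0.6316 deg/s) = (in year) 4.344e-10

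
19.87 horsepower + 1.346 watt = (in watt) 1.482e+04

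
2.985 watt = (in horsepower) 0.004003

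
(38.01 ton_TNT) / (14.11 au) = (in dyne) 7534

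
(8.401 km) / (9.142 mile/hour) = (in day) 0.02379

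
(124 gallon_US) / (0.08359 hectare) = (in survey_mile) 3.489e-07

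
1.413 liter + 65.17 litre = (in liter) 66.58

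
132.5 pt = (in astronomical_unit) 3.125e-13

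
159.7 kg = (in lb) 352.1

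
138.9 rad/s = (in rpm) 1326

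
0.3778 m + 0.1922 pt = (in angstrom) 3.779e+09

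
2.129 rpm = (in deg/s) 12.77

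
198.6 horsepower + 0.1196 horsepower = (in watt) 1.482e+05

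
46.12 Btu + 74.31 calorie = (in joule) 4.897e+04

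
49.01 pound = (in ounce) 784.2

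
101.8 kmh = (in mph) 63.26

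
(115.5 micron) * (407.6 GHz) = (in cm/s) 4.708e+09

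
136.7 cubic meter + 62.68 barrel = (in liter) 1.467e+05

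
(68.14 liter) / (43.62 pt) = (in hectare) 0.0004428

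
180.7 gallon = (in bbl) 4.302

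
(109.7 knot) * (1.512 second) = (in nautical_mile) 0.04607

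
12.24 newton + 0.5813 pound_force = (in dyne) 1.483e+06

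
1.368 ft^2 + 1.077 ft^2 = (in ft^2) 2.445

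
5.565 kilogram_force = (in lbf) 12.27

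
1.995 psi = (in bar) 0.1376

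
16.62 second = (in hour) 0.004617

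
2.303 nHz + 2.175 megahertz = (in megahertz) 2.175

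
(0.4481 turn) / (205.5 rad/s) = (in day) 1.586e-07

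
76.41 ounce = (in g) 2166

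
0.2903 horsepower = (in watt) 216.5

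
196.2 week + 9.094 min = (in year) 3.763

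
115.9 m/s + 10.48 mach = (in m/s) 3684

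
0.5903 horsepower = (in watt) 440.2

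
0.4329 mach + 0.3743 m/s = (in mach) 0.434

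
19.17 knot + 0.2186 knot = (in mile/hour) 22.31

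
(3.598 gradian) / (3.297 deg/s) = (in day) 1.137e-05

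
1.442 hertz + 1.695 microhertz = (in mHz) 1442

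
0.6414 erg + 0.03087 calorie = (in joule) 0.1292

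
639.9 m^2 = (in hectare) 0.06399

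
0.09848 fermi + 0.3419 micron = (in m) 3.419e-07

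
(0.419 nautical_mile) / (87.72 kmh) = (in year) 1.01e-06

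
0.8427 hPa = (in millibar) 0.8427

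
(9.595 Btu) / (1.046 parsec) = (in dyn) 3.136e-08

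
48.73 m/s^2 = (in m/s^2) 48.73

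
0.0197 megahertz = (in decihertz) 1.97e+05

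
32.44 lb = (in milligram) 1.471e+07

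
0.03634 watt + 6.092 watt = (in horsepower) 0.008218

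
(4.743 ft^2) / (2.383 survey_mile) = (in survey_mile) 7.139e-08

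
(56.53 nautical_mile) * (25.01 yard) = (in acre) 591.6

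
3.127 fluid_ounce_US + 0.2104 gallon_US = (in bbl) 0.005591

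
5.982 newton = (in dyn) 5.982e+05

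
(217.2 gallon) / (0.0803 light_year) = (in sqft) 1.165e-14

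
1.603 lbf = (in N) 7.13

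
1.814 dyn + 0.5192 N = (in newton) 0.5192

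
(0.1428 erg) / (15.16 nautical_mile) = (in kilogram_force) 5.186e-14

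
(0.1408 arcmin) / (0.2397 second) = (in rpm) 0.001632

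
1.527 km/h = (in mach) 0.001246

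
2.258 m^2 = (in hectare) 0.0002258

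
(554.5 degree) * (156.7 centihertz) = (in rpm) 144.8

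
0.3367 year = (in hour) 2949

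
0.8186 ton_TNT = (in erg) 3.425e+16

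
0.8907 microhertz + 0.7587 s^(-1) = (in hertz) 0.7587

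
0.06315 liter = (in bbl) 0.0003972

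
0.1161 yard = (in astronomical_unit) 7.096e-13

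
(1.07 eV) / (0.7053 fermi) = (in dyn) 24.31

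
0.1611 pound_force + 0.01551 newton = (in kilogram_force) 0.07466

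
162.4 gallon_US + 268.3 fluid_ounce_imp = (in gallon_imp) 136.9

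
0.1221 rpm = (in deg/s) 0.7326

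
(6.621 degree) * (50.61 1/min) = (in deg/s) 5.585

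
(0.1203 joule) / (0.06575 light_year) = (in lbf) 4.348e-17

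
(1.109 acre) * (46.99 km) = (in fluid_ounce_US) 7.131e+12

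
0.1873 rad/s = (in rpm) 1.789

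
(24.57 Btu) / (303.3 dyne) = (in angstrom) 8.547e+16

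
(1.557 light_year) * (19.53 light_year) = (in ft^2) 2.93e+34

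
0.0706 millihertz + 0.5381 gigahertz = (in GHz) 0.5381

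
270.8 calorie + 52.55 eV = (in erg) 1.133e+10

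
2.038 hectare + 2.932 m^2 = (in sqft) 2.194e+05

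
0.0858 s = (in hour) 2.383e-05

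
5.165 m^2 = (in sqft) 55.6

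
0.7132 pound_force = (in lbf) 0.7132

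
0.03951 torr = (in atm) 5.199e-05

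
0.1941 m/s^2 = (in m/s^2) 0.1941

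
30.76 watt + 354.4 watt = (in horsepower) 0.5165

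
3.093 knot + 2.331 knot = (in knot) 5.424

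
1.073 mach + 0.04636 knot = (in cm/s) 3.654e+04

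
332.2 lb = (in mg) 1.507e+08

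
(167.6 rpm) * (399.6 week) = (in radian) 4.242e+09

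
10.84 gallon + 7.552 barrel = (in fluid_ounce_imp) 4.37e+04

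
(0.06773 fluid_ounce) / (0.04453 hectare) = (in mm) 4.498e-06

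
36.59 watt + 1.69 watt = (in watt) 38.28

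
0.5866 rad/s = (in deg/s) 33.61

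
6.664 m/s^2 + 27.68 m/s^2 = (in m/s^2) 34.34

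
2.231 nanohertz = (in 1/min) 1.339e-07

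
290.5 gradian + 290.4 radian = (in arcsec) 6.084e+07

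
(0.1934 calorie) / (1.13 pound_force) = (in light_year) 1.702e-17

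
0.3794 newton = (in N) 0.3794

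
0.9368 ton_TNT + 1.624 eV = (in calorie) 9.368e+08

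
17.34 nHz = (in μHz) 0.01734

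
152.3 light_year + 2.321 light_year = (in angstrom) 1.463e+28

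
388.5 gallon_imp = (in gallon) 466.6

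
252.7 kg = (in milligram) 2.527e+08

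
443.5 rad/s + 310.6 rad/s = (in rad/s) 754.1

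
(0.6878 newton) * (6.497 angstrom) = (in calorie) 1.068e-10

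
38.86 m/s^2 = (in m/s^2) 38.86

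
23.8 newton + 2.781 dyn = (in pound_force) 5.35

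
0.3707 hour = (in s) 1335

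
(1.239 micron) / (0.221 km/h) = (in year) 6.4e-13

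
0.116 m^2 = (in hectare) 1.16e-05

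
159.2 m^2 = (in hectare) 0.01592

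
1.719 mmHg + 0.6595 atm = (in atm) 0.6618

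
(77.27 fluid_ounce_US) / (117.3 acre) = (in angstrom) 48.14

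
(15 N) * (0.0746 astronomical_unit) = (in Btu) 1.587e+08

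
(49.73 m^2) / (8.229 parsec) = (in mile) 1.217e-19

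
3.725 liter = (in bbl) 0.02343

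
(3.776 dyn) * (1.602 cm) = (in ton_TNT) 1.446e-16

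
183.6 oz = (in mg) 5.205e+06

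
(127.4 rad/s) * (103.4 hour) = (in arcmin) 1.63e+11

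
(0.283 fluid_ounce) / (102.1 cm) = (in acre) 2.026e-09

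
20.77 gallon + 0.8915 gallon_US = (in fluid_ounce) 2773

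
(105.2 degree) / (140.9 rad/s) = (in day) 1.508e-07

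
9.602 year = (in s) 3.028e+08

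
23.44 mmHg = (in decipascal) 3.125e+04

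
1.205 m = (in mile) 0.0007488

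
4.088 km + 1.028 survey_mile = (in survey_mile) 3.568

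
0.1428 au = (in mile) 1.327e+07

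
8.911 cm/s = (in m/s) 0.08911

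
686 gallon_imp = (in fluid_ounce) 1.055e+05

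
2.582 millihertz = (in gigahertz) 2.582e-12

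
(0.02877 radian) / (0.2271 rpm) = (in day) 1.4e-05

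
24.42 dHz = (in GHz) 2.442e-09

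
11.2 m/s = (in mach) 0.03289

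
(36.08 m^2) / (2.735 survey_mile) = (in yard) 0.008964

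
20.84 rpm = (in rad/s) 2.182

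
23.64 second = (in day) 0.0002736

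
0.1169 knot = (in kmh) 0.2165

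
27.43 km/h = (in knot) 14.81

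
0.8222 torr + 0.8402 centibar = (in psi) 0.1378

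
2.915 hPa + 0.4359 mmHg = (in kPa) 0.3496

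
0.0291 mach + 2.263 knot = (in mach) 0.03252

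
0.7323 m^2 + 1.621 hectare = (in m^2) 1.621e+04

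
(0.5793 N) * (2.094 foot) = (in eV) 2.308e+18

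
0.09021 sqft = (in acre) 2.071e-06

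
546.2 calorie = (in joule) 2285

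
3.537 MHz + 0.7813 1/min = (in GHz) 0.003537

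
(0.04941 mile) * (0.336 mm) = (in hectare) 2.672e-06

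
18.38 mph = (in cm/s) 821.7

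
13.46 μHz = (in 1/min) 0.0008076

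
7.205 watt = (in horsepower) 0.009662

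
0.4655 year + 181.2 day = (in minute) 5.056e+05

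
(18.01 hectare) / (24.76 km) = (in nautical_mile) 0.003928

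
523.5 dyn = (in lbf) 0.001177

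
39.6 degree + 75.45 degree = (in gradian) 127.8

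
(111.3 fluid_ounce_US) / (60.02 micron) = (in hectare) 0.005484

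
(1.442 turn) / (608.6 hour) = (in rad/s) 4.135e-06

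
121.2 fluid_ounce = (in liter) 3.584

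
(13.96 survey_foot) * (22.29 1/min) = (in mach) 0.004642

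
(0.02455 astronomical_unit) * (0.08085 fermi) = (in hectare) 2.969e-11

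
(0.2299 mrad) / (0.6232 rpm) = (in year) 1.117e-10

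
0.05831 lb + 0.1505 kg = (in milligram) 1.769e+05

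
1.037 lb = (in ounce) 16.59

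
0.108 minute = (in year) 2.055e-07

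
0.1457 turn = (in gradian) 58.28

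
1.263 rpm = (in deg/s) 7.578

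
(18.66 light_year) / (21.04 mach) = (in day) 2.852e+08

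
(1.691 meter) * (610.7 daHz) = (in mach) 30.33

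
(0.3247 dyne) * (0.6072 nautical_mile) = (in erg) 3.651e+04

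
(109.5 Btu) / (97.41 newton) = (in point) 3.362e+06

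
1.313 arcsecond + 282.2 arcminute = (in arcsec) 1.693e+04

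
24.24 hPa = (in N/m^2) 2424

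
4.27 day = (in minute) 6149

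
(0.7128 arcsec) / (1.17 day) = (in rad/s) 3.419e-11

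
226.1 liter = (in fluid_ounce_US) 7645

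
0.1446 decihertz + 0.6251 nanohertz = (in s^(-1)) 0.01446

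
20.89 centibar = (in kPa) 20.89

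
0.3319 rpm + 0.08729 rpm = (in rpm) 0.4192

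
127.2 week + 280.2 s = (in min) 1.282e+06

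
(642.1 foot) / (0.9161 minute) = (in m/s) 3.561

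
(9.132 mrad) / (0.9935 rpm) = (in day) 1.016e-06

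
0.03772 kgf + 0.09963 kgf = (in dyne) 1.347e+05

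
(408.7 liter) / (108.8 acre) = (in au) 6.205e-18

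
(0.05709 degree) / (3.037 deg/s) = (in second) 0.0188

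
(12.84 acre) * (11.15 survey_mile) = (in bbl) 5.865e+09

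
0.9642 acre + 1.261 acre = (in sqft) 9.693e+04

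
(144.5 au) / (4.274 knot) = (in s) 9.832e+12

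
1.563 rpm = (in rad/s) 0.1637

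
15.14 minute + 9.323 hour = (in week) 0.057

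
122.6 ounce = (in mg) 3.476e+06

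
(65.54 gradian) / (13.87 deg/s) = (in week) 7.032e-06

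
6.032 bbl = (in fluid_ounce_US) 3.243e+04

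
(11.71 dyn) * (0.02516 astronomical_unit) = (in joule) 4.408e+05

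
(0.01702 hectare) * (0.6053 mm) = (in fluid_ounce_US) 3484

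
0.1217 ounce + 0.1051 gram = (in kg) 0.003555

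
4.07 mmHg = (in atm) 0.005355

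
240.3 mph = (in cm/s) 1.074e+04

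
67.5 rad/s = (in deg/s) 3867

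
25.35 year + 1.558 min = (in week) 1322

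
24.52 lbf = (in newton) 109.1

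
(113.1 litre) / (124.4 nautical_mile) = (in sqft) 5.284e-06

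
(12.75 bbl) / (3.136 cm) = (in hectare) 0.006464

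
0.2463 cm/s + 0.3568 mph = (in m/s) 0.162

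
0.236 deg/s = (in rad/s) 0.004119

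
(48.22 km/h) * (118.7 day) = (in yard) 1.502e+08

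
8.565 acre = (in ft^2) 3.731e+05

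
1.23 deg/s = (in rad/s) 0.02147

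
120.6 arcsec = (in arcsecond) 120.6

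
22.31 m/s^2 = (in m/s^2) 22.31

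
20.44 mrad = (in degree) 1.171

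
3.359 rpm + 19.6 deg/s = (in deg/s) 39.75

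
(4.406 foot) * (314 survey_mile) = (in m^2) 6.786e+05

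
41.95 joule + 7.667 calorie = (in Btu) 0.07017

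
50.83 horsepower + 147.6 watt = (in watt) 3.805e+04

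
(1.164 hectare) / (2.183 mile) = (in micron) 3.313e+06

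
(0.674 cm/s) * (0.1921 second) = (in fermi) 1.295e+12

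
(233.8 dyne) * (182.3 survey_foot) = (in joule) 0.1299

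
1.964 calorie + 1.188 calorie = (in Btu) 0.0125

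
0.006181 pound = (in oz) 0.0989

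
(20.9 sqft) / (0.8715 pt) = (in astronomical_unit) 4.222e-08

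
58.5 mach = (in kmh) 7.171e+04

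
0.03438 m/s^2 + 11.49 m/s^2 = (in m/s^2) 11.52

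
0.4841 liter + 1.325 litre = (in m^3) 0.001809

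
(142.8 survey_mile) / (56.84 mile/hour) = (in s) 9044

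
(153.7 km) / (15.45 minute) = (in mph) 370.9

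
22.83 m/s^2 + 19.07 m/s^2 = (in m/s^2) 41.9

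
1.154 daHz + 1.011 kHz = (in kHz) 1.023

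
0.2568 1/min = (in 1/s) 0.00428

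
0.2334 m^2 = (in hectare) 2.334e-05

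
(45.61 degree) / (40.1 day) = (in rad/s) 2.298e-07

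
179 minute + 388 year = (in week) 2.023e+04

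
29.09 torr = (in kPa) 3.878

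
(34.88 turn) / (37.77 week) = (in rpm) 9.162e-05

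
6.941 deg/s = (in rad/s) 0.1211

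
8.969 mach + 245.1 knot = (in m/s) 3180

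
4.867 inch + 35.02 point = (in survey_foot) 0.4461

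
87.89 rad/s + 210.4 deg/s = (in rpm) 874.4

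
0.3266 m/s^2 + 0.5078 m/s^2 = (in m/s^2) 0.8344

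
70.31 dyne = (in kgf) 7.17e-05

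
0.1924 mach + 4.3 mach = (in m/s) 1530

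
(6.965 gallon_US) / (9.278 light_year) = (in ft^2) 3.233e-18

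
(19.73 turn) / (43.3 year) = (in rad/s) 9.078e-08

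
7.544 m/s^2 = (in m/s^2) 7.544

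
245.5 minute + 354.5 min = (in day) 0.4167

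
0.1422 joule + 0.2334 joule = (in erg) 3.756e+06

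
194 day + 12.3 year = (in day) 4684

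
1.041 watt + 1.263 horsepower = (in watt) 942.9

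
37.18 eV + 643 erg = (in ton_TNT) 1.537e-14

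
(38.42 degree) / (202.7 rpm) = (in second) 0.03159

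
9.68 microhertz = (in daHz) 9.68e-07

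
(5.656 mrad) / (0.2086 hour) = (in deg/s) 0.0004315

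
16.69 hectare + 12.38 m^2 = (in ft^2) 1.797e+06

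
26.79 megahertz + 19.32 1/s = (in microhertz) 2.679e+13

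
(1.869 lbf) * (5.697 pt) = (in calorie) 0.003993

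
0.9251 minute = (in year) 1.76e-06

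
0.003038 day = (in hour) 0.07291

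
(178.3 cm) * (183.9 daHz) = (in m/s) 3279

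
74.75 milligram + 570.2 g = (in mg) 5.703e+05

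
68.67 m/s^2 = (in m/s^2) 68.67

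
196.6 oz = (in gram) 5574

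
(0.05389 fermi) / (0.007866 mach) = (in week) 3.327e-23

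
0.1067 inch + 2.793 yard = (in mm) 2557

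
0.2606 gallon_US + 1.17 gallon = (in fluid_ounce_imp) 190.6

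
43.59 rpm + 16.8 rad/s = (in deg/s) 1224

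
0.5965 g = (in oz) 0.02104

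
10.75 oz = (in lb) 0.6719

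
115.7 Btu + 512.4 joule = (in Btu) 116.2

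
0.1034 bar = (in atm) 0.102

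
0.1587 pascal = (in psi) 2.302e-05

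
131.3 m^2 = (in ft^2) 1413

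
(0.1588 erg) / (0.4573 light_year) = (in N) 3.67e-24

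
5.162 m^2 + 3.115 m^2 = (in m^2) 8.277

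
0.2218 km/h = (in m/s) 0.06161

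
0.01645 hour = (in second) 59.22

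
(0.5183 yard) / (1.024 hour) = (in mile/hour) 0.0002876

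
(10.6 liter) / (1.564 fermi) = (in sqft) 7.295e+13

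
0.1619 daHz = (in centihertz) 161.9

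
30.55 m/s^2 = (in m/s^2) 30.55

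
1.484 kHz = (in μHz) 1.484e+09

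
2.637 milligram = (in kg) 2.637e-06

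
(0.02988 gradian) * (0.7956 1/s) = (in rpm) 0.003566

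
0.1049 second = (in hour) 2.914e-05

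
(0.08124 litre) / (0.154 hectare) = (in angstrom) 527.5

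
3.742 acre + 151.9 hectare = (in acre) 379.1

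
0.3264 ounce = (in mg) 9253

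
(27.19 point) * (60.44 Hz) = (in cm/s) 57.97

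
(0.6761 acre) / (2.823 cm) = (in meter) 9.692e+04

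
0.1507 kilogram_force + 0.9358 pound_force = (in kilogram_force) 0.5752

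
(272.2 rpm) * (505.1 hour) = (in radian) 5.183e+07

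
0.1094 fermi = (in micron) 1.094e-10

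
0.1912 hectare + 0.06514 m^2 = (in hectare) 0.1912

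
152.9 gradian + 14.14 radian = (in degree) 947.8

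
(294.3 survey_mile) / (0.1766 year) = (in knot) 0.1653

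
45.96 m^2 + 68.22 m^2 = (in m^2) 114.2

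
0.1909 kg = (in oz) 6.734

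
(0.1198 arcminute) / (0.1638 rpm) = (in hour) 5.643e-07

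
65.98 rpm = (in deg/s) 395.9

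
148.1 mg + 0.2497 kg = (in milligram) 2.498e+05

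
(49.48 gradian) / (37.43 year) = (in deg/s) 3.773e-08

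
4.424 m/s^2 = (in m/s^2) 4.424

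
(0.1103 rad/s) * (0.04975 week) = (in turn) 528.2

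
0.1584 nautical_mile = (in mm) 2.934e+05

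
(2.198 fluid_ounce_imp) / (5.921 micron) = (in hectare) 0.001055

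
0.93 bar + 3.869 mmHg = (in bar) 0.9352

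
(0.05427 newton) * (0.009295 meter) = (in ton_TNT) 1.206e-13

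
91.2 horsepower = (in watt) 6.801e+04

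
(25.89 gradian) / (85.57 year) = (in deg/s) 8.635e-09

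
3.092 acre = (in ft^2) 1.347e+05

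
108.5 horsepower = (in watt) 8.091e+04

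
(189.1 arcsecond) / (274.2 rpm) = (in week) 5.279e-11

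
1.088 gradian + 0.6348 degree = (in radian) 0.02817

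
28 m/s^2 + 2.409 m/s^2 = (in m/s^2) 30.41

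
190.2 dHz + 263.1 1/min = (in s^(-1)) 23.41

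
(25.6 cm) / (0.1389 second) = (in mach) 0.005413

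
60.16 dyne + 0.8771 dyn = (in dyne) 61.04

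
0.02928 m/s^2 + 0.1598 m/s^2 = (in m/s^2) 0.1891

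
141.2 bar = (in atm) 139.4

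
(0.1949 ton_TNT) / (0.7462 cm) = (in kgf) 1.114e+10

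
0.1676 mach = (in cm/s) 5707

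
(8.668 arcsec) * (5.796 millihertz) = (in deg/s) 1.396e-05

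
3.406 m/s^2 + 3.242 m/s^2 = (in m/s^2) 6.648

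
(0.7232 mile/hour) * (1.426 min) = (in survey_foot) 90.75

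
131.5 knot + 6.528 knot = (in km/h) 255.6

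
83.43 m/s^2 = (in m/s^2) 83.43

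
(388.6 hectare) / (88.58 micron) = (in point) 1.244e+14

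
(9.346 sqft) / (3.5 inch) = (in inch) 384.5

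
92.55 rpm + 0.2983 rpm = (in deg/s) 557.1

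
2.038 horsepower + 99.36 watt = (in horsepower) 2.171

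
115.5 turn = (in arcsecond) 1.497e+08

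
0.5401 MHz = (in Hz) 5.401e+05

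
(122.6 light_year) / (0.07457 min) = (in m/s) 2.592e+17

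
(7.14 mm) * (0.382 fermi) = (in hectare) 2.727e-22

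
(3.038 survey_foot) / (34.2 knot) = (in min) 0.0008772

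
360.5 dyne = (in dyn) 360.5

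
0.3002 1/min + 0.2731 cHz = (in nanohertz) 7.734e+06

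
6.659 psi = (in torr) 344.4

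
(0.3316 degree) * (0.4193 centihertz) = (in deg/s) 0.00139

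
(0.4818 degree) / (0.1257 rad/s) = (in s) 0.0669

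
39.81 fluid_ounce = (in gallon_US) 0.311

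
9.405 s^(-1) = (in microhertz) 9.405e+06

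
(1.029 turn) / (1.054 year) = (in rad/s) 1.945e-07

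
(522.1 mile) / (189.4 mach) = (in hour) 0.003619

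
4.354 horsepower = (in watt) 3247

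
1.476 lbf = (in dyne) 6.566e+05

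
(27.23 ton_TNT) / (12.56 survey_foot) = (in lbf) 6.69e+09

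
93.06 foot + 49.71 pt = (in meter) 28.38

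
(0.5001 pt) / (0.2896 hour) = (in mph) 3.785e-07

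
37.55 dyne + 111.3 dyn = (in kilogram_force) 0.0001518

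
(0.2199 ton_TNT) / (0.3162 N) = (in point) 8.248e+12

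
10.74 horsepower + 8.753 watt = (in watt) 8018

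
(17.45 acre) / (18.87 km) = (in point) 1.061e+04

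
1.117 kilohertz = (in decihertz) 1.117e+04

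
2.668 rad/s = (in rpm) 25.48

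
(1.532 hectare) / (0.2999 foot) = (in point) 4.751e+08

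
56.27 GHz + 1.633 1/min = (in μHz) 5.627e+16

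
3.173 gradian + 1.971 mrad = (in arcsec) 1.069e+04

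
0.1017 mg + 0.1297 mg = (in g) 0.0002314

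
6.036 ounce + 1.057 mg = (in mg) 1.711e+05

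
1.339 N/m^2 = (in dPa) 13.39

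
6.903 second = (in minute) 0.115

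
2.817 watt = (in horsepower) 0.003778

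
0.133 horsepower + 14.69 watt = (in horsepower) 0.1527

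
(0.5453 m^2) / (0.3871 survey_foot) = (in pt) 1.31e+04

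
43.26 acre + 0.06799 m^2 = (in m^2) 1.751e+05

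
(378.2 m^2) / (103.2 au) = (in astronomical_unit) 1.638e-22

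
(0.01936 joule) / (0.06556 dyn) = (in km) 29.53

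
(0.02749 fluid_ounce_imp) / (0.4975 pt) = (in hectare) 4.45e-07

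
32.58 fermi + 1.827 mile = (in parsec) 9.529e-14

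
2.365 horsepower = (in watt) 1764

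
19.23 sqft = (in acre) 0.0004415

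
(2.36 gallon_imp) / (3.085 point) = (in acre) 0.002436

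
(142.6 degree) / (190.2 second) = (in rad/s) 0.01309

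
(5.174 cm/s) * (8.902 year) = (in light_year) 1.535e-09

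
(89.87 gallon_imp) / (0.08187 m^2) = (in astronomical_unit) 3.336e-11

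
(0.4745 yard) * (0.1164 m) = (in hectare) 5.05e-06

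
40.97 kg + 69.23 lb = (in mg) 7.237e+07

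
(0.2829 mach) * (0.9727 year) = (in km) 2.955e+06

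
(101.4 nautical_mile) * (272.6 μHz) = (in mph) 114.5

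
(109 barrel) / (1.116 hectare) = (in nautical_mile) 8.385e-07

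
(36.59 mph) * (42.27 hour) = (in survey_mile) 1547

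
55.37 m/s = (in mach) 0.1626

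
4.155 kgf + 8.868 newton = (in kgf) 5.059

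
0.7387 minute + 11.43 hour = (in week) 0.06811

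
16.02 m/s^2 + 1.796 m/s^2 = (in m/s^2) 17.82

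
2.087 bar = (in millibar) 2087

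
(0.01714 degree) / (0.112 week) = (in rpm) 4.217e-08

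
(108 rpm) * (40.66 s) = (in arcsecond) 9.485e+07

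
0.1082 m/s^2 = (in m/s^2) 0.1082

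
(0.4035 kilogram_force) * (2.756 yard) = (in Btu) 0.009452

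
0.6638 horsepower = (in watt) 495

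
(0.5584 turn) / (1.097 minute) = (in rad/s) 0.0533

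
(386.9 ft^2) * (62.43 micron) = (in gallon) 0.5928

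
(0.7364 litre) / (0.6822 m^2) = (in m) 0.001079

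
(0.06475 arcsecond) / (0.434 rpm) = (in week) 1.142e-11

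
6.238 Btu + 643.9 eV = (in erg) 6.581e+10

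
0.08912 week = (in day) 0.6238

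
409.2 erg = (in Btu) 3.878e-08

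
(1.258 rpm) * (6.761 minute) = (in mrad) 5.344e+04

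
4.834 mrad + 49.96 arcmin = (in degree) 1.11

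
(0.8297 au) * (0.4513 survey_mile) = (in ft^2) 9.704e+14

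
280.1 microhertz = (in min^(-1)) 0.01681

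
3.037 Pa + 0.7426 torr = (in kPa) 0.102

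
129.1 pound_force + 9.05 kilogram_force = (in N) 663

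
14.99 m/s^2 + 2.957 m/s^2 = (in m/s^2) 17.95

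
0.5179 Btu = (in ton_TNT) 1.306e-07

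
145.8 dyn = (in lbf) 0.0003278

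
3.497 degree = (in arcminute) 209.8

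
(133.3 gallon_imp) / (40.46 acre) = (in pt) 0.01049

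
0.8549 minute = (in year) 1.627e-06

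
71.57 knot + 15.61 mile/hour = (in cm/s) 4380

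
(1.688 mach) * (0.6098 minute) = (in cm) 2.103e+06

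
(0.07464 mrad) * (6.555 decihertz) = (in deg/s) 0.002803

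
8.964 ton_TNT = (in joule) 3.751e+10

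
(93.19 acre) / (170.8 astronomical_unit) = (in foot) 4.842e-08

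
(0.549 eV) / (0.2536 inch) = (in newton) 1.366e-17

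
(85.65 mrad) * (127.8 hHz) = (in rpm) 1.045e+04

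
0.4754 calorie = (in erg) 1.989e+07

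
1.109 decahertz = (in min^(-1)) 665.4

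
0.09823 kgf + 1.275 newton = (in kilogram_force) 0.2282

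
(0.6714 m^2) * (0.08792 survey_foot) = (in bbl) 0.1132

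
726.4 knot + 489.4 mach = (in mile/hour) 3.736e+05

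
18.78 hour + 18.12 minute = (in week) 0.1136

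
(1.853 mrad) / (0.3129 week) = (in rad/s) 9.792e-09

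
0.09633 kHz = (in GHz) 9.633e-08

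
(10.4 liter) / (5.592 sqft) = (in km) 2.002e-05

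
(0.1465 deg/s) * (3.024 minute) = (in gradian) 29.53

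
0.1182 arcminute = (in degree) 0.00197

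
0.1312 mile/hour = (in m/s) 0.05865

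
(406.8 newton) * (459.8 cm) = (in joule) 1870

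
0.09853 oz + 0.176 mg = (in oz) 0.09854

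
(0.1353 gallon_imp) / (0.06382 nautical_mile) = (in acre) 1.286e-09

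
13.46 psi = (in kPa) 92.8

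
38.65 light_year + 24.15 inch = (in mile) 2.272e+14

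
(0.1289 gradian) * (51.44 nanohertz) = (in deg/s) 5.968e-09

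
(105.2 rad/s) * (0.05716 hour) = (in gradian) 1.378e+06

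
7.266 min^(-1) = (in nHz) 1.211e+08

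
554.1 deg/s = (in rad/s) 9.671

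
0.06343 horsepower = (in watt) 47.3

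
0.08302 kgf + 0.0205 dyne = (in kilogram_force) 0.08302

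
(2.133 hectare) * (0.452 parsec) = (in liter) 2.975e+23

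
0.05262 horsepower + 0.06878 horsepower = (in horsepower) 0.1214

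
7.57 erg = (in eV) 4.725e+12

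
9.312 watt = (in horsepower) 0.01249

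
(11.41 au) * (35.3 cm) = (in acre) 1.489e+08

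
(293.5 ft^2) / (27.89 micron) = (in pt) 2.771e+09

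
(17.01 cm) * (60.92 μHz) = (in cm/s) 0.001036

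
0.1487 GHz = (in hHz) 1.487e+06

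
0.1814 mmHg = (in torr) 0.1814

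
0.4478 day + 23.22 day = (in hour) 568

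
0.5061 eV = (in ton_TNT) 1.938e-29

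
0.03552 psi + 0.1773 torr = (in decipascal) 2685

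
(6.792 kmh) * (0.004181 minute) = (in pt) 1342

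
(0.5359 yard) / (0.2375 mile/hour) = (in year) 1.464e-07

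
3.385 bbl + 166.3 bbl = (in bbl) 169.7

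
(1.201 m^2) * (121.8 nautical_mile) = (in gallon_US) 7.157e+07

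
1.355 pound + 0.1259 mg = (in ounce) 21.68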